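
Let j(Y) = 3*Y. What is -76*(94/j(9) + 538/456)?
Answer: -9565/27 ≈ -354.26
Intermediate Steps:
-76*(94/j(9) + 538/456) = -76*(94/((3*9)) + 538/456) = -76*(94/27 + 538*(1/456)) = -76*(94*(1/27) + 269/228) = -76*(94/27 + 269/228) = -76*9565/2052 = -9565/27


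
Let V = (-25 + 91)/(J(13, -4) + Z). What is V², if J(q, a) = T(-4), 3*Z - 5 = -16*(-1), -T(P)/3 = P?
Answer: 4356/361 ≈ 12.066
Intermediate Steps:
T(P) = -3*P
Z = 7 (Z = 5/3 + (-16*(-1))/3 = 5/3 + (⅓)*16 = 5/3 + 16/3 = 7)
J(q, a) = 12 (J(q, a) = -3*(-4) = 12)
V = 66/19 (V = (-25 + 91)/(12 + 7) = 66/19 ≈ 3.4737)
V² = (66/19)² = 4356/361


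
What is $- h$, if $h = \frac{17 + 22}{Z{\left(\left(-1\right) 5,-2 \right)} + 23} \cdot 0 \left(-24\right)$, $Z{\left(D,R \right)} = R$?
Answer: $0$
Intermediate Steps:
$h = 0$ ($h = \frac{17 + 22}{-2 + 23} \cdot 0 \left(-24\right) = \frac{39}{21} \cdot 0 \left(-24\right) = 39 \cdot \frac{1}{21} \cdot 0 \left(-24\right) = \frac{13}{7} \cdot 0 \left(-24\right) = 0 \left(-24\right) = 0$)
$- h = \left(-1\right) 0 = 0$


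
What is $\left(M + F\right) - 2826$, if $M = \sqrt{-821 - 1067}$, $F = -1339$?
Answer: $-4165 + 4 i \sqrt{118} \approx -4165.0 + 43.451 i$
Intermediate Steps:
$M = 4 i \sqrt{118}$ ($M = \sqrt{-1888} = 4 i \sqrt{118} \approx 43.451 i$)
$\left(M + F\right) - 2826 = \left(4 i \sqrt{118} - 1339\right) - 2826 = \left(-1339 + 4 i \sqrt{118}\right) - 2826 = -4165 + 4 i \sqrt{118}$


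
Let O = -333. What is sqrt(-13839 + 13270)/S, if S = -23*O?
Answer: I*sqrt(569)/7659 ≈ 0.0031145*I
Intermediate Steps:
S = 7659 (S = -23*(-333) = 7659)
sqrt(-13839 + 13270)/S = sqrt(-13839 + 13270)/7659 = sqrt(-569)*(1/7659) = (I*sqrt(569))*(1/7659) = I*sqrt(569)/7659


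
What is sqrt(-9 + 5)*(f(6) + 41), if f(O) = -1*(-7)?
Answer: 96*I ≈ 96.0*I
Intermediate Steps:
f(O) = 7
sqrt(-9 + 5)*(f(6) + 41) = sqrt(-9 + 5)*(7 + 41) = sqrt(-4)*48 = (2*I)*48 = 96*I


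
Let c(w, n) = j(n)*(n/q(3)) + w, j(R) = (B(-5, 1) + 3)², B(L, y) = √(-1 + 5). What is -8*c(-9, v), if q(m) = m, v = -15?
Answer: 1072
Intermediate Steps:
B(L, y) = 2 (B(L, y) = √4 = 2)
j(R) = 25 (j(R) = (2 + 3)² = 5² = 25)
c(w, n) = w + 25*n/3 (c(w, n) = 25*(n/3) + w = 25*n/3 + w = w + 25*n/3)
-8*c(-9, v) = -8*(-9 + (25/3)*(-15)) = -8*(-9 - 125) = -8*(-134) = 1072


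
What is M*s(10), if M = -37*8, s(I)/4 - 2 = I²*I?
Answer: -1186368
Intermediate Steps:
s(I) = 8 + 4*I³ (s(I) = 8 + 4*(I²*I) = 8 + 4*I³)
M = -296
M*s(10) = -296*(8 + 4*10³) = -296*(8 + 4*1000) = -296*(8 + 4000) = -296*4008 = -1186368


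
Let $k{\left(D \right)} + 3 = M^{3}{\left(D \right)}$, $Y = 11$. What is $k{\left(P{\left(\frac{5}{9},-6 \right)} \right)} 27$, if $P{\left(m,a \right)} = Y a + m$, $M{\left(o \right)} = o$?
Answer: $- \frac{204338656}{27} \approx -7.5681 \cdot 10^{6}$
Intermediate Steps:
$P{\left(m,a \right)} = m + 11 a$ ($P{\left(m,a \right)} = 11 a + m = m + 11 a$)
$k{\left(D \right)} = -3 + D^{3}$
$k{\left(P{\left(\frac{5}{9},-6 \right)} \right)} 27 = \left(-3 + \left(\frac{5}{9} + 11 \left(-6\right)\right)^{3}\right) 27 = \left(-3 + \left(5 \cdot \frac{1}{9} - 66\right)^{3}\right) 27 = \left(-3 + \left(\frac{5}{9} - 66\right)^{3}\right) 27 = \left(-3 + \left(- \frac{589}{9}\right)^{3}\right) 27 = \left(-3 - \frac{204336469}{729}\right) 27 = \left(- \frac{204338656}{729}\right) 27 = - \frac{204338656}{27}$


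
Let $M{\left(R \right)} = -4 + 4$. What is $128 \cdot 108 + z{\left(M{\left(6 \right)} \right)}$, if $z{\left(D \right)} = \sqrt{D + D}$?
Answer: $13824$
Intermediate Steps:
$M{\left(R \right)} = 0$
$z{\left(D \right)} = \sqrt{2} \sqrt{D}$ ($z{\left(D \right)} = \sqrt{2 D} = \sqrt{2} \sqrt{D}$)
$128 \cdot 108 + z{\left(M{\left(6 \right)} \right)} = 128 \cdot 108 + \sqrt{2} \sqrt{0} = 13824 + \sqrt{2} \cdot 0 = 13824 + 0 = 13824$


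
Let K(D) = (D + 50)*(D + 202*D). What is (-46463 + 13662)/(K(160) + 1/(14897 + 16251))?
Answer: -1021685548/212454278401 ≈ -0.0048090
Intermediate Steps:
K(D) = 203*D*(50 + D) (K(D) = (50 + D)*(203*D) = 203*D*(50 + D))
(-46463 + 13662)/(K(160) + 1/(14897 + 16251)) = (-46463 + 13662)/(203*160*(50 + 160) + 1/(14897 + 16251)) = -32801/(203*160*210 + 1/31148) = -32801/(6820800 + 1/31148) = -32801/212454278401/31148 = -32801*31148/212454278401 = -1021685548/212454278401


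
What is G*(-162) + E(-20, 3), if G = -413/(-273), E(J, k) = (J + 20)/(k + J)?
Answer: -3186/13 ≈ -245.08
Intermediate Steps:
E(J, k) = (20 + J)/(J + k)
G = 59/39 (G = -413*(-1/273) = 59/39 ≈ 1.5128)
G*(-162) + E(-20, 3) = (59/39)*(-162) + (20 - 20)/(-20 + 3) = -3186/13 + 0/(-17) = -3186/13 - 1/17*0 = -3186/13 + 0 = -3186/13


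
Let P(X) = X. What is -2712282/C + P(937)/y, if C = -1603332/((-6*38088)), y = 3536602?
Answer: -60891678789978703/157509643274 ≈ -3.8659e+5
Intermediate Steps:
C = 44537/6348 (C = -1603332/(-228528) = -1603332*(-1/228528) = 44537/6348 ≈ 7.0159)
-2712282/C + P(937)/y = -2712282/44537/6348 + 937/3536602 = -2712282*6348/44537 + 937*(1/3536602) = -17217566136/44537 + 937/3536602 = -60891678789978703/157509643274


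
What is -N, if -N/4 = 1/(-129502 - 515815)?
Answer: -4/645317 ≈ -6.1985e-6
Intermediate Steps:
N = 4/645317 (N = -4/(-129502 - 515815) = -4/(-645317) = -4*(-1/645317) = 4/645317 ≈ 6.1985e-6)
-N = -1*4/645317 = -4/645317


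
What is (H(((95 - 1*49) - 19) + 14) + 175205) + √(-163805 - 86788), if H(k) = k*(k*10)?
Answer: 192015 + I*√250593 ≈ 1.9202e+5 + 500.59*I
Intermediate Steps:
H(k) = 10*k² (H(k) = k*(10*k) = 10*k²)
(H(((95 - 1*49) - 19) + 14) + 175205) + √(-163805 - 86788) = (10*(((95 - 1*49) - 19) + 14)² + 175205) + √(-163805 - 86788) = (10*(((95 - 49) - 19) + 14)² + 175205) + √(-250593) = (10*((46 - 19) + 14)² + 175205) + I*√250593 = (10*(27 + 14)² + 175205) + I*√250593 = (10*41² + 175205) + I*√250593 = (10*1681 + 175205) + I*√250593 = (16810 + 175205) + I*√250593 = 192015 + I*√250593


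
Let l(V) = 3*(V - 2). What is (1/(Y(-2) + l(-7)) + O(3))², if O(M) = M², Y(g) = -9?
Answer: 104329/1296 ≈ 80.501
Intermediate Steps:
l(V) = -6 + 3*V (l(V) = 3*(-2 + V) = -6 + 3*V)
(1/(Y(-2) + l(-7)) + O(3))² = (1/(-9 + (-6 + 3*(-7))) + 3²)² = (1/(-9 + (-6 - 21)) + 9)² = (1/(-9 - 27) + 9)² = (1/(-36) + 9)² = (-1/36 + 9)² = (323/36)² = 104329/1296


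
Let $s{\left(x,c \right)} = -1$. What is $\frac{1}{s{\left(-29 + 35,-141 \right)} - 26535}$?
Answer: $- \frac{1}{26536} \approx -3.7685 \cdot 10^{-5}$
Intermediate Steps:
$\frac{1}{s{\left(-29 + 35,-141 \right)} - 26535} = \frac{1}{-1 - 26535} = \frac{1}{-26536} = - \frac{1}{26536}$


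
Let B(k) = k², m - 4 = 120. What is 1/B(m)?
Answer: 1/15376 ≈ 6.5036e-5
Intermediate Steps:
m = 124 (m = 4 + 120 = 124)
1/B(m) = 1/(124²) = 1/15376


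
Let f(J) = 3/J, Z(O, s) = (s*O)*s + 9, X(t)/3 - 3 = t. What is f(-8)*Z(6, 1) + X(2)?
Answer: 75/8 ≈ 9.3750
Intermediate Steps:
X(t) = 9 + 3*t
Z(O, s) = 9 + O*s² (Z(O, s) = (O*s)*s + 9 = O*s² + 9 = 9 + O*s²)
f(-8)*Z(6, 1) + X(2) = (3/(-8))*(9 + 6*1²) + (9 + 3*2) = (3*(-⅛))*(9 + 6*1) + (9 + 6) = -3*(9 + 6)/8 + 15 = -3/8*15 + 15 = -45/8 + 15 = 75/8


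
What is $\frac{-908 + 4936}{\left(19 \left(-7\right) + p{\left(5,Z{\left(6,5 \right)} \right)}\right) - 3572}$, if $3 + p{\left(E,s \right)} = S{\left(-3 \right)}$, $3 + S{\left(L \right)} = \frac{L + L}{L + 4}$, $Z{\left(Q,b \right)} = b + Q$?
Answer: $- \frac{4028}{3717} \approx -1.0837$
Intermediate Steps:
$Z{\left(Q,b \right)} = Q + b$
$S{\left(L \right)} = -3 + \frac{2 L}{4 + L}$ ($S{\left(L \right)} = -3 + \frac{L + L}{L + 4} = -3 + \frac{2 L}{4 + L}$)
$p{\left(E,s \right)} = -12$ ($p{\left(E,s \right)} = -3 + \frac{-12 - -3}{4 - 3} = -3 + \frac{-12 + 3}{1} = -3 + 1 \left(-9\right) = -3 - 9 = -12$)
$\frac{-908 + 4936}{\left(19 \left(-7\right) + p{\left(5,Z{\left(6,5 \right)} \right)}\right) - 3572} = \frac{-908 + 4936}{\left(19 \left(-7\right) - 12\right) - 3572} = \frac{4028}{\left(-133 - 12\right) - 3572} = \frac{4028}{-145 - 3572} = \frac{4028}{-3717} = 4028 \left(- \frac{1}{3717}\right) = - \frac{4028}{3717}$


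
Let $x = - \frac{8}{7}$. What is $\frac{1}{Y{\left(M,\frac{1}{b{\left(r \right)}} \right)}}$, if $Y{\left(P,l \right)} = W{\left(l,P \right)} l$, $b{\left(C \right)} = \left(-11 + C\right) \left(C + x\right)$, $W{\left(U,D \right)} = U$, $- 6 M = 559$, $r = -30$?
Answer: $\frac{79887844}{49} \approx 1.6304 \cdot 10^{6}$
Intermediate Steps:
$x = - \frac{8}{7}$ ($x = \left(-8\right) \frac{1}{7} = - \frac{8}{7} \approx -1.1429$)
$M = - \frac{559}{6}$ ($M = \left(- \frac{1}{6}\right) 559 = - \frac{559}{6} \approx -93.167$)
$b{\left(C \right)} = \left(-11 + C\right) \left(- \frac{8}{7} + C\right)$ ($b{\left(C \right)} = \left(-11 + C\right) \left(C - \frac{8}{7}\right) = \left(-11 + C\right) \left(- \frac{8}{7} + C\right)$)
$Y{\left(P,l \right)} = l^{2}$ ($Y{\left(P,l \right)} = l l = l^{2}$)
$\frac{1}{Y{\left(M,\frac{1}{b{\left(r \right)}} \right)}} = \frac{1}{\left(\frac{1}{\frac{88}{7} + \left(-30\right)^{2} - - \frac{2550}{7}}\right)^{2}} = \frac{1}{\left(\frac{1}{\frac{88}{7} + 900 + \frac{2550}{7}}\right)^{2}} = \frac{1}{\left(\frac{1}{\frac{8938}{7}}\right)^{2}} = \frac{1}{\left(\frac{7}{8938}\right)^{2}} = \frac{1}{\frac{49}{79887844}} = \frac{79887844}{49}$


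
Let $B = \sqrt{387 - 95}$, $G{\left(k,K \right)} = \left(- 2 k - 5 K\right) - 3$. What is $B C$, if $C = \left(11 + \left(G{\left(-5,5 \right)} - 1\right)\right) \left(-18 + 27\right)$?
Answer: $- 144 \sqrt{73} \approx -1230.3$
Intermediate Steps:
$G{\left(k,K \right)} = -3 - 5 K - 2 k$ ($G{\left(k,K \right)} = \left(- 5 K - 2 k\right) - 3 = -3 - 5 K - 2 k$)
$B = 2 \sqrt{73}$ ($B = \sqrt{292} = 2 \sqrt{73} \approx 17.088$)
$C = -72$ ($C = \left(11 - 19\right) \left(-18 + 27\right) = \left(11 - 19\right) 9 = \left(-8\right) 9 = -72$)
$B C = 2 \sqrt{73} \left(-72\right) = - 144 \sqrt{73}$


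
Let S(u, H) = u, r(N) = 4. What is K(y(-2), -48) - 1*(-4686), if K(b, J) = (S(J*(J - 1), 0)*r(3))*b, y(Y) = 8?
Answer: 79950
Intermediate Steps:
K(b, J) = 4*J*b*(-1 + J) (K(b, J) = ((J*(J - 1))*4)*b = ((J*(-1 + J))*4)*b = (4*J*(-1 + J))*b = 4*J*b*(-1 + J))
K(y(-2), -48) - 1*(-4686) = 4*(-48)*8*(-1 - 48) - 1*(-4686) = 4*(-48)*8*(-49) + 4686 = 75264 + 4686 = 79950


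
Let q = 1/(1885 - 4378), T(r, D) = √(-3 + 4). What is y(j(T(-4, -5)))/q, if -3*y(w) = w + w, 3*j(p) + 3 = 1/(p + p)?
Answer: -1385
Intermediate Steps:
T(r, D) = 1 (T(r, D) = √1 = 1)
j(p) = -1 + 1/(6*p) (j(p) = -1 + 1/(3*(p + p)) = -1 + 1/(3*((2*p))) = -1 + (1/(2*p))/3 = -1 + 1/(6*p))
y(w) = -2*w/3 (y(w) = -(w + w)/3 = -2*w/3)
q = -1/2493 (q = 1/(-2493) = -1/2493 ≈ -0.00040112)
y(j(T(-4, -5)))/q = (-2*(⅙ - 1*1)/(3*1))/(-1/2493) = -2*(⅙ - 1)/3*(-2493) = -2*(-5)/(3*6)*(-2493) = -⅔*(-⅚)*(-2493) = (5/9)*(-2493) = -1385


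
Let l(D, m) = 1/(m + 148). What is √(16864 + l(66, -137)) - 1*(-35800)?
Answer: 35800 + √2040555/11 ≈ 35930.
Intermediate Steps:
l(D, m) = 1/(148 + m)
√(16864 + l(66, -137)) - 1*(-35800) = √(16864 + 1/(148 - 137)) - 1*(-35800) = √(16864 + 1/11) + 35800 = √(185505/11) + 35800 = √2040555/11 + 35800 = 35800 + √2040555/11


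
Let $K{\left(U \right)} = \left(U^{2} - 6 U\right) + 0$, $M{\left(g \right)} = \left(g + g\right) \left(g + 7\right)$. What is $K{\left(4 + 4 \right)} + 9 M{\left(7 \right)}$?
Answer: $1780$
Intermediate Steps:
$M{\left(g \right)} = 2 g \left(7 + g\right)$
$K{\left(U \right)} = U^{2} - 6 U$
$K{\left(4 + 4 \right)} + 9 M{\left(7 \right)} = \left(4 + 4\right) \left(-6 + \left(4 + 4\right)\right) + 9 \cdot 2 \cdot 7 \left(7 + 7\right) = 8 \left(-6 + 8\right) + 9 \cdot 2 \cdot 7 \cdot 14 = 8 \cdot 2 + 9 \cdot 196 = 16 + 1764 = 1780$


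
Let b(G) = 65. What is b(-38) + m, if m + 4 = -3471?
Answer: -3410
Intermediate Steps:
m = -3475 (m = -4 - 3471 = -3475)
b(-38) + m = 65 - 3475 = -3410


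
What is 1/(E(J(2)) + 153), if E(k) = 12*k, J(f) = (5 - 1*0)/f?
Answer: 1/183 ≈ 0.0054645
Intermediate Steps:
J(f) = 5/f (J(f) = (5 + 0)/f = 5/f)
1/(E(J(2)) + 153) = 1/(12*(5/2) + 153) = 1/(30 + 153) = 1/183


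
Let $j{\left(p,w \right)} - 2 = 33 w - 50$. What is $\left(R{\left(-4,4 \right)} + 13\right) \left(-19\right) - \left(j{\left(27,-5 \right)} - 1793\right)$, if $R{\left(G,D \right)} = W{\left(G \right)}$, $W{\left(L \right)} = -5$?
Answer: $1854$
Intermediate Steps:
$j{\left(p,w \right)} = -48 + 33 w$ ($j{\left(p,w \right)} = 2 + \left(33 w - 50\right) = 2 + \left(-50 + 33 w\right) = -48 + 33 w$)
$R{\left(G,D \right)} = -5$
$\left(R{\left(-4,4 \right)} + 13\right) \left(-19\right) - \left(j{\left(27,-5 \right)} - 1793\right) = \left(-5 + 13\right) \left(-19\right) - \left(\left(-48 + 33 \left(-5\right)\right) - 1793\right) = 8 \left(-19\right) - \left(\left(-48 - 165\right) - 1793\right) = -152 - \left(-213 - 1793\right) = -152 - -2006 = -152 + 2006 = 1854$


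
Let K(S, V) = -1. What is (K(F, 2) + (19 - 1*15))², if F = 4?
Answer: 9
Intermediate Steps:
(K(F, 2) + (19 - 1*15))² = (-1 + (19 - 1*15))² = (-1 + (19 - 15))² = (-1 + 4)² = 3² = 9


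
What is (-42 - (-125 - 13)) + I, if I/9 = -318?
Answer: -2766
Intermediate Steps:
I = -2862 (I = 9*(-318) = -2862)
(-42 - (-125 - 13)) + I = (-42 - (-125 - 13)) - 2862 = (-42 - 1*(-138)) - 2862 = (-42 + 138) - 2862 = 96 - 2862 = -2766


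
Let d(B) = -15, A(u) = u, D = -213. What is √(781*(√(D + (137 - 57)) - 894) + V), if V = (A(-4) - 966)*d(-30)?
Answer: √(-683664 + 781*I*√133) ≈ 5.446 + 826.86*I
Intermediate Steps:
V = 14550 (V = (-4 - 966)*(-15) = -970*(-15) = 14550)
√(781*(√(D + (137 - 57)) - 894) + V) = √(781*(√(-213 + (137 - 57)) - 894) + 14550) = √(781*(√(-213 + 80) - 894) + 14550) = √(781*(√(-133) - 894) + 14550) = √(781*(I*√133 - 894) + 14550) = √(781*(-894 + I*√133) + 14550) = √((-698214 + 781*I*√133) + 14550) = √(-683664 + 781*I*√133)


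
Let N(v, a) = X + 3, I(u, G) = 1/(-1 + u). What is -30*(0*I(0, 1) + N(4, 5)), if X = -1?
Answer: -60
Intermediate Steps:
N(v, a) = 2 (N(v, a) = -1 + 3 = 2)
-30*(0*I(0, 1) + N(4, 5)) = -30*(0/(-1 + 0) + 2) = -30*(0/(-1) + 2) = -30*(0*(-1) + 2) = -30*(0 + 2) = -30*2 = -60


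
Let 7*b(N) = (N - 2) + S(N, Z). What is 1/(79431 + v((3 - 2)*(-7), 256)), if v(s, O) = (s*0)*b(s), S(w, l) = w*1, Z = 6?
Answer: 1/79431 ≈ 1.2590e-5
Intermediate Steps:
S(w, l) = w
b(N) = -2/7 + 2*N/7 (b(N) = ((N - 2) + N)/7 = ((-2 + N) + N)/7 = (-2 + 2*N)/7 = -2/7 + 2*N/7)
v(s, O) = 0 (v(s, O) = (s*0)*(-2/7 + 2*s/7) = 0*(-2/7 + 2*s/7) = 0)
1/(79431 + v((3 - 2)*(-7), 256)) = 1/(79431 + 0) = 1/79431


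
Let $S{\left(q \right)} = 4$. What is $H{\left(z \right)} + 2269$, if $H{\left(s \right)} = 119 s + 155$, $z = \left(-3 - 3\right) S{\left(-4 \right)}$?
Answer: $-432$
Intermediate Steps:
$z = -24$ ($z = \left(-3 - 3\right) 4 = \left(-6\right) 4 = -24$)
$H{\left(s \right)} = 155 + 119 s$
$H{\left(z \right)} + 2269 = \left(155 + 119 \left(-24\right)\right) + 2269 = \left(155 - 2856\right) + 2269 = -2701 + 2269 = -432$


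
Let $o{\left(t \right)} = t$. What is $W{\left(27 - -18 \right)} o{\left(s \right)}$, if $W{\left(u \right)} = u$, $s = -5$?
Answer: $-225$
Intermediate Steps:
$W{\left(27 - -18 \right)} o{\left(s \right)} = \left(27 - -18\right) \left(-5\right) = \left(27 + 18\right) \left(-5\right) = 45 \left(-5\right) = -225$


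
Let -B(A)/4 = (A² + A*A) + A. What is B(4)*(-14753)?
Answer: 2124432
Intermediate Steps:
B(A) = -8*A² - 4*A (B(A) = -4*((A² + A*A) + A) = -4*((A² + A²) + A) = -4*(2*A² + A) = -4*(A + 2*A²) = -8*A² - 4*A)
B(4)*(-14753) = -4*4*(1 + 2*4)*(-14753) = -4*4*(1 + 8)*(-14753) = -4*4*9*(-14753) = -144*(-14753) = 2124432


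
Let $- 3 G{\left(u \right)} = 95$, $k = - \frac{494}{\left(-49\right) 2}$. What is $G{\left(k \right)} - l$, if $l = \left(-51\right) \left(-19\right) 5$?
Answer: $- \frac{14630}{3} \approx -4876.7$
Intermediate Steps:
$k = \frac{247}{49}$ ($k = - \frac{494}{-98} = \left(-494\right) \left(- \frac{1}{98}\right) = \frac{247}{49} \approx 5.0408$)
$l = 4845$ ($l = 969 \cdot 5 = 4845$)
$G{\left(u \right)} = - \frac{95}{3}$ ($G{\left(u \right)} = \left(- \frac{1}{3}\right) 95 = - \frac{95}{3}$)
$G{\left(k \right)} - l = - \frac{95}{3} - 4845 = - \frac{14630}{3}$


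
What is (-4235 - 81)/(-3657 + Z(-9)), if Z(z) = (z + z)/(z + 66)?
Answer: 82004/69489 ≈ 1.1801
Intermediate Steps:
Z(z) = 2*z/(66 + z) (Z(z) = (2*z)/(66 + z) = 2*z/(66 + z))
(-4235 - 81)/(-3657 + Z(-9)) = (-4235 - 81)/(-3657 + 2*(-9)/(66 - 9)) = -4316/(-3657 + 2*(-9)/57) = -4316/(-3657 + 2*(-9)*(1/57)) = -4316/(-3657 - 6/19) = -4316/(-69489/19) = -4316*(-19/69489) = 82004/69489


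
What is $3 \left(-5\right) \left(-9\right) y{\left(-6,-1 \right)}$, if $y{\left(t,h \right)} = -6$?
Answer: $-810$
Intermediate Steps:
$3 \left(-5\right) \left(-9\right) y{\left(-6,-1 \right)} = 3 \left(-5\right) \left(-9\right) \left(-6\right) = \left(-15\right) \left(-9\right) \left(-6\right) = 135 \left(-6\right) = -810$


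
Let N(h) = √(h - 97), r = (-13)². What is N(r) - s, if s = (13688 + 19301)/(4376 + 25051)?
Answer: -32989/29427 + 6*√2 ≈ 7.3642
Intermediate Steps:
s = 32989/29427 ≈ 1.1210
r = 169
N(h) = √(-97 + h)
N(r) - s = √(-97 + 169) - 1*32989/29427 = √72 - 32989/29427 = 6*√2 - 32989/29427 = -32989/29427 + 6*√2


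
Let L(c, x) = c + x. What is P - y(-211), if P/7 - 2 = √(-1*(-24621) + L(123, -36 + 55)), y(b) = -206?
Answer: 220 + 7*√24763 ≈ 1321.5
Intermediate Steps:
P = 14 + 7*√24763 (P = 14 + 7*√(-1*(-24621) + (123 + (-36 + 55))) = 14 + 7*√(24621 + (123 + 19)) = 14 + 7*√(24621 + 142) = 14 + 7*√24763 ≈ 1115.5)
P - y(-211) = (14 + 7*√24763) - 1*(-206) = (14 + 7*√24763) + 206 = 220 + 7*√24763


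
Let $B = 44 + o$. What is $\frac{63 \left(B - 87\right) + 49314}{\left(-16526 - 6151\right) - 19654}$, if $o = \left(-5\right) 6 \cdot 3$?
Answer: $- \frac{40935}{42331} \approx -0.96702$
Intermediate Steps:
$o = -90$ ($o = \left(-30\right) 3 = -90$)
$B = -46$ ($B = 44 - 90 = -46$)
$\frac{63 \left(B - 87\right) + 49314}{\left(-16526 - 6151\right) - 19654} = \frac{63 \left(-46 - 87\right) + 49314}{\left(-16526 - 6151\right) - 19654} = \frac{63 \left(-133\right) + 49314}{-22677 - 19654} = \frac{-8379 + 49314}{-42331} = 40935 \left(- \frac{1}{42331}\right) = - \frac{40935}{42331}$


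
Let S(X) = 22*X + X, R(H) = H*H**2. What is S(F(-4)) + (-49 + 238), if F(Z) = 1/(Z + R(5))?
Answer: 22892/121 ≈ 189.19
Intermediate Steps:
R(H) = H**3
F(Z) = 1/(125 + Z) (F(Z) = 1/(Z + 5**3) = 1/(Z + 125) = 1/(125 + Z))
S(X) = 23*X
S(F(-4)) + (-49 + 238) = 23/(125 - 4) + (-49 + 238) = 23/121 + 189 = 22892/121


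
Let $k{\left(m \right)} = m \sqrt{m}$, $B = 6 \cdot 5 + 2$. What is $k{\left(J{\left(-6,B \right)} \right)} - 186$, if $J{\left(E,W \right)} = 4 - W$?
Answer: $-186 - 56 i \sqrt{7} \approx -186.0 - 148.16 i$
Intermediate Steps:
$B = 32$ ($B = 30 + 2 = 32$)
$k{\left(m \right)} = m^{\frac{3}{2}}$
$k{\left(J{\left(-6,B \right)} \right)} - 186 = \left(4 - 32\right)^{\frac{3}{2}} - 186 = \left(-28\right)^{\frac{3}{2}} - 186 = - 56 i \sqrt{7} - 186 = -186 - 56 i \sqrt{7}$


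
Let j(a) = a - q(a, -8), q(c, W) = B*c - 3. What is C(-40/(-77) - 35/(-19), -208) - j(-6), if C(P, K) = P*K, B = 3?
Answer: -740585/1463 ≈ -506.21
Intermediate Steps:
q(c, W) = -3 + 3*c (q(c, W) = 3*c - 3 = -3 + 3*c)
j(a) = 3 - 2*a (j(a) = a - (-3 + 3*a) = a + (3 - 3*a) = 3 - 2*a)
C(P, K) = K*P
C(-40/(-77) - 35/(-19), -208) - j(-6) = -208*(-40/(-77) - 35/(-19)) - (3 - 2*(-6)) = -208*(-40*(-1/77) - 35*(-1/19)) - (3 + 12) = -208*(40/77 + 35/19) - 1*15 = -208*3455/1463 - 15 = -718640/1463 - 15 = -740585/1463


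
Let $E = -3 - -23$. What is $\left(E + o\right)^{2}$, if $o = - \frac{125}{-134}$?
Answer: $\frac{7868025}{17956} \approx 438.18$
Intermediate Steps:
$E = 20$ ($E = -3 + 23 = 20$)
$o = \frac{125}{134}$ ($o = \left(-125\right) \left(- \frac{1}{134}\right) = \frac{125}{134} \approx 0.93284$)
$\left(E + o\right)^{2} = \left(20 + \frac{125}{134}\right)^{2} = \left(\frac{2805}{134}\right)^{2} = \frac{7868025}{17956}$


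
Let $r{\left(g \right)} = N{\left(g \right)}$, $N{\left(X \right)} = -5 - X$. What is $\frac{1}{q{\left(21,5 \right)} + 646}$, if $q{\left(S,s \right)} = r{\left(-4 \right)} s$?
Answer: $\frac{1}{641} \approx 0.0015601$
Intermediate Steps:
$r{\left(g \right)} = -5 - g$
$q{\left(S,s \right)} = - s$ ($q{\left(S,s \right)} = \left(-5 - -4\right) s = \left(-5 + 4\right) s = - s$)
$\frac{1}{q{\left(21,5 \right)} + 646} = \frac{1}{\left(-1\right) 5 + 646} = \frac{1}{-5 + 646} = \frac{1}{641}$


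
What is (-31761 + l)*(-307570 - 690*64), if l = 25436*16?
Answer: -131974371950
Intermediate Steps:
l = 406976
(-31761 + l)*(-307570 - 690*64) = (-31761 + 406976)*(-307570 - 690*64) = 375215*(-307570 - 44160) = 375215*(-351730) = -131974371950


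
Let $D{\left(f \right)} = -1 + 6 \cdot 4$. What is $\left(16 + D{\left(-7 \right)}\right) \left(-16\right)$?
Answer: $-624$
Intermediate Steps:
$D{\left(f \right)} = 23$ ($D{\left(f \right)} = -1 + 24 = 23$)
$\left(16 + D{\left(-7 \right)}\right) \left(-16\right) = \left(16 + 23\right) \left(-16\right) = 39 \left(-16\right) = -624$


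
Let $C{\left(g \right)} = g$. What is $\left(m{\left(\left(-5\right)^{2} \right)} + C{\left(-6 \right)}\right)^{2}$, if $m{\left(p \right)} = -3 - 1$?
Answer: $100$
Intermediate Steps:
$m{\left(p \right)} = -4$ ($m{\left(p \right)} = -3 - 1 = -4$)
$\left(m{\left(\left(-5\right)^{2} \right)} + C{\left(-6 \right)}\right)^{2} = \left(-4 - 6\right)^{2} = \left(-10\right)^{2} = 100$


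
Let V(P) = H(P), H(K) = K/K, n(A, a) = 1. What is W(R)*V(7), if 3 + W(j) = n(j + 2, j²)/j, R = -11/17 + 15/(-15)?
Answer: -101/28 ≈ -3.6071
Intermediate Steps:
H(K) = 1
V(P) = 1
R = -28/17 (R = -11*1/17 + 15*(-1/15) = -11/17 - 1 = -28/17 ≈ -1.6471)
W(j) = -3 + 1/j
W(R)*V(7) = (-3 + 1/(-28/17))*1 = (-3 - 17/28)*1 = -101/28*1 = -101/28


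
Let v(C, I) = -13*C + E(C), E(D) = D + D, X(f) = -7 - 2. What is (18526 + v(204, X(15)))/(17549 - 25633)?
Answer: -8141/4042 ≈ -2.0141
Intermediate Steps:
X(f) = -9
E(D) = 2*D
v(C, I) = -11*C (v(C, I) = -13*C + 2*C = -11*C)
(18526 + v(204, X(15)))/(17549 - 25633) = (18526 - 11*204)/(17549 - 25633) = (18526 - 2244)/(-8084) = 16282*(-1/8084) = -8141/4042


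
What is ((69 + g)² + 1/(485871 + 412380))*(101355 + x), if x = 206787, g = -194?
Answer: 1441608644071464/299417 ≈ 4.8147e+9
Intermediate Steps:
((69 + g)² + 1/(485871 + 412380))*(101355 + x) = ((69 - 194)² + 1/(485871 + 412380))*(101355 + 206787) = ((-125)² + 1/898251)*308142 = (15625 + 1/898251)*308142 = (14035171876/898251)*308142 = 1441608644071464/299417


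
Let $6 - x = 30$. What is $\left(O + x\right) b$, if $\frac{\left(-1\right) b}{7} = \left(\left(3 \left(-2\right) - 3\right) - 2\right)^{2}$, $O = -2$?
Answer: $22022$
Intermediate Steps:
$x = -24$ ($x = 6 - 30 = -24$)
$b = -847$ ($b = - 7 \left(\left(3 \left(-2\right) - 3\right) - 2\right)^{2} = - 7 \left(\left(-6 - 3\right) - 2\right)^{2} = - 7 \left(-9 - 2\right)^{2} = - 7 \left(-11\right)^{2} = \left(-7\right) 121 = -847$)
$\left(O + x\right) b = \left(-2 - 24\right) \left(-847\right) = \left(-26\right) \left(-847\right) = 22022$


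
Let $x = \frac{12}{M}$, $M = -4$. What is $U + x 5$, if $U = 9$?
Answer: $-6$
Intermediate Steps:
$x = -3$ ($x = \frac{12}{-4} = 12 \left(- \frac{1}{4}\right) = -3$)
$U + x 5 = 9 - 15 = -6$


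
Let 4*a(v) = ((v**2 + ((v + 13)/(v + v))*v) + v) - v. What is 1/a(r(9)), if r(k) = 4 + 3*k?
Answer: 4/983 ≈ 0.0040692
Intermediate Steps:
a(v) = 13/8 + v**2/4 + v/8 (a(v) = (((v**2 + ((v + 13)/(v + v))*v) + v) - v)/4 = (((v**2 + ((13 + v)/((2*v)))*v) + v) - v)/4 = (((v**2 + ((13 + v)*(1/(2*v)))*v) + v) - v)/4 = (((v**2 + ((13 + v)/(2*v))*v) + v) - v)/4 = (((v**2 + (13/2 + v/2)) + v) - v)/4 = (((13/2 + v**2 + v/2) + v) - v)/4 = ((13/2 + v**2 + 3*v/2) - v)/4 = (13/2 + v**2 + v/2)/4 = 13/8 + v**2/4 + v/8)
1/a(r(9)) = 1/(13/8 + (4 + 3*9)**2/4 + (4 + 3*9)/8) = 1/(13/8 + (4 + 27)**2/4 + (4 + 27)/8) = 1/(13/8 + (1/4)*31**2 + (1/8)*31) = 1/(13/8 + (1/4)*961 + 31/8) = 1/(13/8 + 961/4 + 31/8) = 1/(983/4) = 4/983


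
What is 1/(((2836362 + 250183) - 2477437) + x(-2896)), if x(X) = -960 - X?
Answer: 1/611044 ≈ 1.6365e-6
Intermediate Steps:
1/(((2836362 + 250183) - 2477437) + x(-2896)) = 1/(((2836362 + 250183) - 2477437) + (-960 - 1*(-2896))) = 1/((3086545 - 2477437) + (-960 + 2896)) = 1/(609108 + 1936) = 1/611044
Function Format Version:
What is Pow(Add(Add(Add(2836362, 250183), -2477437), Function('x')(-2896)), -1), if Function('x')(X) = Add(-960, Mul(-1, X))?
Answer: Rational(1, 611044) ≈ 1.6365e-6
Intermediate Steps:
Pow(Add(Add(Add(2836362, 250183), -2477437), Function('x')(-2896)), -1) = Pow(Add(Add(Add(2836362, 250183), -2477437), Add(-960, Mul(-1, -2896))), -1) = Pow(Add(Add(3086545, -2477437), Add(-960, 2896)), -1) = Pow(Add(609108, 1936), -1) = Pow(611044, -1) = Rational(1, 611044)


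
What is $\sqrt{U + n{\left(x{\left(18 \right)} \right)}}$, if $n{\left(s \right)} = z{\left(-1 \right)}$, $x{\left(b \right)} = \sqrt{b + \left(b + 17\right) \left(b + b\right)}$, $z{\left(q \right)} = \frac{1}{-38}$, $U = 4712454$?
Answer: $\frac{\sqrt{6804783538}}{38} \approx 2170.8$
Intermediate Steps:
$z{\left(q \right)} = - \frac{1}{38}$
$x{\left(b \right)} = \sqrt{b + 2 b \left(17 + b\right)}$ ($x{\left(b \right)} = \sqrt{b + \left(17 + b\right) 2 b} = \sqrt{b + 2 b \left(17 + b\right)}$)
$n{\left(s \right)} = - \frac{1}{38}$
$\sqrt{U + n{\left(x{\left(18 \right)} \right)}} = \sqrt{4712454 - \frac{1}{38}} = \sqrt{\frac{179073251}{38}} = \frac{\sqrt{6804783538}}{38}$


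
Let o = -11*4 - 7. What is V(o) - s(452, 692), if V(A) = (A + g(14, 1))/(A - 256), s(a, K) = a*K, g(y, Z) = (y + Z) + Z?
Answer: -96024653/307 ≈ -3.1278e+5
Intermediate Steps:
g(y, Z) = y + 2*Z (g(y, Z) = (Z + y) + Z = y + 2*Z)
s(a, K) = K*a
o = -51 (o = -44 - 7 = -51)
V(A) = (16 + A)/(-256 + A) (V(A) = (A + (14 + 2*1))/(A - 256) = (A + (14 + 2))/(-256 + A) = (A + 16)/(-256 + A) = (16 + A)/(-256 + A))
V(o) - s(452, 692) = (16 - 51)/(-256 - 51) - 692*452 = -35/(-307) - 1*312784 = -1/307*(-35) - 312784 = 35/307 - 312784 = -96024653/307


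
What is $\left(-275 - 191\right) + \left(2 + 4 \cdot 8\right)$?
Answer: $-432$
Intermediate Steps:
$\left(-275 - 191\right) + \left(2 + 4 \cdot 8\right) = -466 + \left(2 + 32\right) = -466 + 34 = -432$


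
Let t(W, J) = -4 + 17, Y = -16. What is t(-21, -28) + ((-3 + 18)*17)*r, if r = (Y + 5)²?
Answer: 30868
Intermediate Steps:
r = 121 (r = (-16 + 5)² = (-11)² = 121)
t(W, J) = 13
t(-21, -28) + ((-3 + 18)*17)*r = 13 + ((-3 + 18)*17)*121 = 13 + (15*17)*121 = 13 + 255*121 = 13 + 30855 = 30868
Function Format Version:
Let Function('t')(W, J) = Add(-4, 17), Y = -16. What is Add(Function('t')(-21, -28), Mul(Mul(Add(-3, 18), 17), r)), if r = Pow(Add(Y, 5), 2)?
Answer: 30868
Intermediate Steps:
r = 121 (r = Pow(Add(-16, 5), 2) = Pow(-11, 2) = 121)
Function('t')(W, J) = 13
Add(Function('t')(-21, -28), Mul(Mul(Add(-3, 18), 17), r)) = Add(13, Mul(Mul(Add(-3, 18), 17), 121)) = Add(13, Mul(Mul(15, 17), 121)) = Add(13, Mul(255, 121)) = Add(13, 30855) = 30868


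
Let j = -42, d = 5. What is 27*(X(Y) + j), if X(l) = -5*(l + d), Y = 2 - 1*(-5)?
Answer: -2754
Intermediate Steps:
Y = 7 (Y = 2 + 5 = 7)
X(l) = -25 - 5*l (X(l) = -5*(l + 5) = -5*(5 + l) = -25 - 5*l)
27*(X(Y) + j) = 27*((-25 - 5*7) - 42) = 27*((-25 - 35) - 42) = 27*(-60 - 42) = 27*(-102) = -2754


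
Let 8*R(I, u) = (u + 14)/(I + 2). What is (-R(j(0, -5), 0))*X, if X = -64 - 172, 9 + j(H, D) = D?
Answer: -413/12 ≈ -34.417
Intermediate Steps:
j(H, D) = -9 + D
R(I, u) = (14 + u)/(8*(2 + I)) (R(I, u) = ((u + 14)/(I + 2))/8 = ((14 + u)/(2 + I))/8 = (14 + u)/(8*(2 + I)))
X = -236
(-R(j(0, -5), 0))*X = -(14 + 0)/(8*(2 + (-9 - 5)))*(-236) = -14/(8*(2 - 14))*(-236) = -14/(8*(-12))*(-236) = -(-1)*14/(8*12)*(-236) = -1*(-7/48)*(-236) = (7/48)*(-236) = -413/12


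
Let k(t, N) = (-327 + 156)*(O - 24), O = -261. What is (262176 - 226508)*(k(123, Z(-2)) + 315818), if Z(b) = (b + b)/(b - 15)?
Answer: 13002876404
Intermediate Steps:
Z(b) = 2*b/(-15 + b) (Z(b) = (2*b)/(-15 + b) = 2*b/(-15 + b))
k(t, N) = 48735 (k(t, N) = (-327 + 156)*(-261 - 24) = -171*(-285) = 48735)
(262176 - 226508)*(k(123, Z(-2)) + 315818) = (262176 - 226508)*(48735 + 315818) = 35668*364553 = 13002876404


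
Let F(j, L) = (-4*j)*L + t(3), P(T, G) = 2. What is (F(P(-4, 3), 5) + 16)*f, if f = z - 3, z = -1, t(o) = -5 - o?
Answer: 128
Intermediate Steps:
F(j, L) = -8 - 4*L*j (F(j, L) = (-4*j)*L + (-5 - 1*3) = -4*L*j + (-5 - 3) = -4*L*j - 8 = -8 - 4*L*j)
f = -4 (f = -1 - 3 = -4)
(F(P(-4, 3), 5) + 16)*f = ((-8 - 4*5*2) + 16)*(-4) = ((-8 - 40) + 16)*(-4) = (-48 + 16)*(-4) = -32*(-4) = 128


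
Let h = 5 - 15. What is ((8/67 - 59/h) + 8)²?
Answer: 88228449/448900 ≈ 196.54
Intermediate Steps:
h = -10
((8/67 - 59/h) + 8)² = ((8/67 - 59/(-10)) + 8)² = ((8*(1/67) - 59*(-⅒)) + 8)² = ((8/67 + 59/10) + 8)² = (4033/670 + 8)² = (9393/670)² = 88228449/448900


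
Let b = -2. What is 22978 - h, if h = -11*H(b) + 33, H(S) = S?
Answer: 22923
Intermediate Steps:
h = 55 (h = -11*(-2) + 33 = 22 + 33 = 55)
22978 - h = 22978 - 1*55 = 22978 - 55 = 22923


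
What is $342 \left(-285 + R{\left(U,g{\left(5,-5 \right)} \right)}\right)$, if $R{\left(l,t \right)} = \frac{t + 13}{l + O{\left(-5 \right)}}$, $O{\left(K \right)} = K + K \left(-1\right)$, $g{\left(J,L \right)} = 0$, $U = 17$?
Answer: $- \frac{1652544}{17} \approx -97209.0$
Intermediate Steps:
$O{\left(K \right)} = 0$ ($O{\left(K \right)} = K - K = 0$)
$R{\left(l,t \right)} = \frac{13 + t}{l}$ ($R{\left(l,t \right)} = \frac{t + 13}{l + 0} = \frac{13 + t}{l}$)
$342 \left(-285 + R{\left(U,g{\left(5,-5 \right)} \right)}\right) = 342 \left(-285 + \frac{13 + 0}{17}\right) = 342 \left(-285 + \frac{1}{17} \cdot 13\right) = 342 \left(-285 + \frac{13}{17}\right) = 342 \left(- \frac{4832}{17}\right) = - \frac{1652544}{17}$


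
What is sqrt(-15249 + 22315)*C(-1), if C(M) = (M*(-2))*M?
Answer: -2*sqrt(7066) ≈ -168.12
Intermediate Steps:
C(M) = -2*M**2 (C(M) = (-2*M)*M = -2*M**2)
sqrt(-15249 + 22315)*C(-1) = sqrt(-15249 + 22315)*(-2*(-1)**2) = sqrt(7066)*(-2*1) = sqrt(7066)*(-2) = -2*sqrt(7066)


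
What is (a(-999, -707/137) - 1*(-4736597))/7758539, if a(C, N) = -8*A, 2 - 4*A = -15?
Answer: 4736563/7758539 ≈ 0.61050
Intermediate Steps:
A = 17/4 (A = ½ - ¼*(-15) = ½ + 15/4 = 17/4 ≈ 4.2500)
a(C, N) = -34 (a(C, N) = -8*17/4 = -34)
(a(-999, -707/137) - 1*(-4736597))/7758539 = (-34 - 1*(-4736597))/7758539 = (-34 + 4736597)*(1/7758539) = 4736563*(1/7758539) = 4736563/7758539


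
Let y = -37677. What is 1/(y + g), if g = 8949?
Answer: -1/28728 ≈ -3.4809e-5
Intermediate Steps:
1/(y + g) = 1/(-37677 + 8949) = 1/(-28728) = -1/28728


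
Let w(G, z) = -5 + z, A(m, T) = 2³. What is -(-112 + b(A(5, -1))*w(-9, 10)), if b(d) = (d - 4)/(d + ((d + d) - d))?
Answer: 443/4 ≈ 110.75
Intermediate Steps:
A(m, T) = 8
b(d) = (-4 + d)/(2*d) (b(d) = (-4 + d)/(d + (2*d - d)) = (-4 + d)/(d + d) = (-4 + d)/((2*d)) = (-4 + d)*(1/(2*d)) = (-4 + d)/(2*d))
-(-112 + b(A(5, -1))*w(-9, 10)) = -(-112 + ((½)*(-4 + 8)/8)*(-5 + 10)) = -(-112 + ((½)*(⅛)*4)*5) = -(-112 + (¼)*5) = -(-112 + 5/4) = -1*(-443/4) = 443/4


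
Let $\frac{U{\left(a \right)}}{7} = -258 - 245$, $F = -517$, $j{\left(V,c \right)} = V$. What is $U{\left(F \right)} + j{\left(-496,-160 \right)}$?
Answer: $-4017$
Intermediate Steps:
$U{\left(a \right)} = -3521$ ($U{\left(a \right)} = 7 \left(-258 - 245\right) = 7 \left(-503\right) = -3521$)
$U{\left(F \right)} + j{\left(-496,-160 \right)} = -3521 - 496 = -4017$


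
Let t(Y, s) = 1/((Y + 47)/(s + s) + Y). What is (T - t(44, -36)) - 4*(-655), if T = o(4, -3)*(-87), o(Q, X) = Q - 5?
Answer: 8329367/3077 ≈ 2707.0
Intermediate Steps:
o(Q, X) = -5 + Q
t(Y, s) = 1/(Y + (47 + Y)/(2*s)) (t(Y, s) = 1/((47 + Y)/((2*s)) + Y) = 1/((47 + Y)*(1/(2*s)) + Y) = 1/((47 + Y)/(2*s) + Y) = 1/(Y + (47 + Y)/(2*s)))
T = 87 (T = (-5 + 4)*(-87) = -1*(-87) = 87)
(T - t(44, -36)) - 4*(-655) = (87 - 2*(-36)/(47 + 44 + 2*44*(-36))) - 4*(-655) = (87 - 2*(-36)/(47 + 44 - 3168)) - 1*(-2620) = (87 - 2*(-36)/(-3077)) + 2620 = (87 - 2*(-36)*(-1)/3077) + 2620 = (87 - 1*72/3077) + 2620 = (87 - 72/3077) + 2620 = 267627/3077 + 2620 = 8329367/3077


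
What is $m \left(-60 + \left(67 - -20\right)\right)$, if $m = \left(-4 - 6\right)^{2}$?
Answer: $2700$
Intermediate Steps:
$m = 100$ ($m = \left(-4 - 6\right)^{2} = \left(-10\right)^{2} = 100$)
$m \left(-60 + \left(67 - -20\right)\right) = 100 \left(-60 + \left(67 - -20\right)\right) = 100 \left(-60 + \left(67 + 20\right)\right) = 100 \left(-60 + 87\right) = 100 \cdot 27 = 2700$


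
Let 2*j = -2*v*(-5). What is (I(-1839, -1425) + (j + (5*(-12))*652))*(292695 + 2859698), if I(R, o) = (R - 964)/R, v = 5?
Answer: -226634681014486/1839 ≈ -1.2324e+11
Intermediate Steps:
I(R, o) = (-964 + R)/R
j = 25 (j = (-2*5*(-5))/2 = (-10*(-5))/2 = (1/2)*50 = 25)
(I(-1839, -1425) + (j + (5*(-12))*652))*(292695 + 2859698) = ((-964 - 1839)/(-1839) + (25 + (5*(-12))*652))*(292695 + 2859698) = (-1/1839*(-2803) + (25 - 60*652))*3152393 = (2803/1839 + (25 - 39120))*3152393 = (2803/1839 - 39095)*3152393 = -71892902/1839*3152393 = -226634681014486/1839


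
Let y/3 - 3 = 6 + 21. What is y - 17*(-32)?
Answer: 634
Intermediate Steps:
y = 90 (y = 9 + 3*(6 + 21) = 9 + 3*27 = 9 + 81 = 90)
y - 17*(-32) = 90 - 17*(-32) = 90 + 544 = 634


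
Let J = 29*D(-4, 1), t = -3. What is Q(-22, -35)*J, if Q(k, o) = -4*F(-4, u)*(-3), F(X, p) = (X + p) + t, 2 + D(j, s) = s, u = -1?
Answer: 2784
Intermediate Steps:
D(j, s) = -2 + s
F(X, p) = -3 + X + p (F(X, p) = (X + p) - 3 = -3 + X + p)
Q(k, o) = -96 (Q(k, o) = -4*(-3 - 4 - 1)*(-3) = -4*(-8)*(-3) = 32*(-3) = -96)
J = -29 (J = 29*(-2 + 1) = 29*(-1) = -29)
Q(-22, -35)*J = -96*(-29) = 2784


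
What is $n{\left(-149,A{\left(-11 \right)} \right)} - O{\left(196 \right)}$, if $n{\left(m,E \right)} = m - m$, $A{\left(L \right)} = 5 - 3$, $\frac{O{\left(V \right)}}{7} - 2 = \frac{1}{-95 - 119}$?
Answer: $- \frac{2989}{214} \approx -13.967$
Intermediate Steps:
$O{\left(V \right)} = \frac{2989}{214}$ ($O{\left(V \right)} = 14 + \frac{7}{-95 - 119} = 14 + \frac{7}{-214} = 14 + 7 \left(- \frac{1}{214}\right) = 14 - \frac{7}{214} = \frac{2989}{214}$)
$A{\left(L \right)} = 2$ ($A{\left(L \right)} = 5 - 3 = 2$)
$n{\left(m,E \right)} = 0$
$n{\left(-149,A{\left(-11 \right)} \right)} - O{\left(196 \right)} = 0 - \frac{2989}{214} = - \frac{2989}{214}$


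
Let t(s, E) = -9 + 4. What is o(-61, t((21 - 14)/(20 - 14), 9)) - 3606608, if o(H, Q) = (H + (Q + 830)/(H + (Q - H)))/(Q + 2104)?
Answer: -7570270418/2099 ≈ -3.6066e+6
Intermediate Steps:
t(s, E) = -5
o(H, Q) = (H + (830 + Q)/Q)/(2104 + Q)
o(-61, t((21 - 14)/(20 - 14), 9)) - 3606608 = (830 - 5 - 61*(-5))/((-5)*(2104 - 5)) - 3606608 = -⅕*(830 - 5 + 305)/2099 - 3606608 = -⅕*1/2099*1130 - 3606608 = -226/2099 - 3606608 = -7570270418/2099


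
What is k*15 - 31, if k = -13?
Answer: -226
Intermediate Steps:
k*15 - 31 = -13*15 - 31 = -195 - 31 = -226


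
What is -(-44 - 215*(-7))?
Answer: -1461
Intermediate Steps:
-(-44 - 215*(-7)) = -(-44 + 1505) = -1*1461 = -1461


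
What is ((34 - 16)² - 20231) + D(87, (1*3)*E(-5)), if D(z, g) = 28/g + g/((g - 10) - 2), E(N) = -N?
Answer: -298502/15 ≈ -19900.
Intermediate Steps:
D(z, g) = 28/g + g/(-12 + g) (D(z, g) = 28/g + g/((-10 + g) - 2) = 28/g + g/(-12 + g))
((34 - 16)² - 20231) + D(87, (1*3)*E(-5)) = ((34 - 16)² - 20231) + (-336 + ((1*3)*(-1*(-5)))² + 28*((1*3)*(-1*(-5))))/((((1*3)*(-1*(-5))))*(-12 + (1*3)*(-1*(-5)))) = (18² - 20231) + (-336 + (3*5)² + 28*(3*5))/(((3*5))*(-12 + 3*5)) = (324 - 20231) + (-336 + 15² + 28*15)/(15*(-12 + 15)) = -19907 + (1/15)*(-336 + 225 + 420)/3 = -19907 + (1/15)*(⅓)*309 = -19907 + 103/15 = -298502/15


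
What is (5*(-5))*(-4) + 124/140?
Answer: 3531/35 ≈ 100.89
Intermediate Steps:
(5*(-5))*(-4) + 124/140 = -25*(-4) + 124*(1/140) = 100 + 31/35 = 3531/35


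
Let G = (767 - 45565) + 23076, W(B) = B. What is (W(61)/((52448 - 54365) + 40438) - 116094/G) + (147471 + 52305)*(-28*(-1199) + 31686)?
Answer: 5454368044977561856/418376581 ≈ 1.3037e+10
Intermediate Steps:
G = -21722 (G = -44798 + 23076 = -21722)
(W(61)/((52448 - 54365) + 40438) - 116094/G) + (147471 + 52305)*(-28*(-1199) + 31686) = (61/((52448 - 54365) + 40438) - 116094/(-21722)) + (147471 + 52305)*(-28*(-1199) + 31686) = (61/(-1917 + 40438) - 116094*(-1/21722)) + 199776*(33572 + 31686) = (61/38521 + 58047/10861) + 199776*65258 = (61*(1/38521) + 58047/10861) + 13036982208 = (61/38521 + 58047/10861) + 13036982208 = 2236691008/418376581 + 13036982208 = 5454368044977561856/418376581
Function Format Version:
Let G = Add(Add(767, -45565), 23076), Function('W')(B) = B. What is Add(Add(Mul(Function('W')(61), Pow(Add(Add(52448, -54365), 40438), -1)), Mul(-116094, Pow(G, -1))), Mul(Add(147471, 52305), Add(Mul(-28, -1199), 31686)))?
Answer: Rational(5454368044977561856, 418376581) ≈ 1.3037e+10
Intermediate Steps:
G = -21722 (G = Add(-44798, 23076) = -21722)
Add(Add(Mul(Function('W')(61), Pow(Add(Add(52448, -54365), 40438), -1)), Mul(-116094, Pow(G, -1))), Mul(Add(147471, 52305), Add(Mul(-28, -1199), 31686))) = Add(Add(Mul(61, Pow(Add(Add(52448, -54365), 40438), -1)), Mul(-116094, Pow(-21722, -1))), Mul(Add(147471, 52305), Add(Mul(-28, -1199), 31686))) = Add(Add(Mul(61, Pow(Add(-1917, 40438), -1)), Mul(-116094, Rational(-1, 21722))), Mul(199776, Add(33572, 31686))) = Add(Add(Mul(61, Pow(38521, -1)), Rational(58047, 10861)), Mul(199776, 65258)) = Add(Add(Mul(61, Rational(1, 38521)), Rational(58047, 10861)), 13036982208) = Add(Add(Rational(61, 38521), Rational(58047, 10861)), 13036982208) = Add(Rational(2236691008, 418376581), 13036982208) = Rational(5454368044977561856, 418376581)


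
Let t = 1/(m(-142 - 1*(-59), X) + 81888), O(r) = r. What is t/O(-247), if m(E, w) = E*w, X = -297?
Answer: -1/26315133 ≈ -3.8001e-8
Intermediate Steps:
t = 1/106539 (t = 1/((-142 - 1*(-59))*(-297) + 81888) = 1/((-142 + 59)*(-297) + 81888) = 1/(-83*(-297) + 81888) = 1/(24651 + 81888) = 1/106539 ≈ 9.3862e-6)
t/O(-247) = (1/106539)/(-247) = (1/106539)*(-1/247) = -1/26315133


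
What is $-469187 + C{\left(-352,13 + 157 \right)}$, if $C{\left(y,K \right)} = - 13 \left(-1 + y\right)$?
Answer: $-464598$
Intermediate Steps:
$C{\left(y,K \right)} = 13 - 13 y$
$-469187 + C{\left(-352,13 + 157 \right)} = -469187 + \left(13 - -4576\right) = -469187 + \left(13 + 4576\right) = -469187 + 4589 = -464598$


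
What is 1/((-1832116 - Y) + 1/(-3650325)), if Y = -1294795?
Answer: -3650325/1961396279326 ≈ -1.8611e-6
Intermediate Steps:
1/((-1832116 - Y) + 1/(-3650325)) = 1/((-1832116 - 1*(-1294795)) + 1/(-3650325)) = 1/((-1832116 + 1294795) - 1/3650325) = 1/(-537321 - 1/3650325) = 1/(-1961396279326/3650325) = -3650325/1961396279326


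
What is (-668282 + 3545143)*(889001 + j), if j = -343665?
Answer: 1568855870296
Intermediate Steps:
(-668282 + 3545143)*(889001 + j) = (-668282 + 3545143)*(889001 - 343665) = 2876861*545336 = 1568855870296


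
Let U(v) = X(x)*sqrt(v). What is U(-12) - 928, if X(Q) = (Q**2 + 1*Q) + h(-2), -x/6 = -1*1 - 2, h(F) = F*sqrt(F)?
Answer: -928 + 4*sqrt(6) + 684*I*sqrt(3) ≈ -918.2 + 1184.7*I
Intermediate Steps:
h(F) = F**(3/2)
x = 18 (x = -6*(-1*1 - 2) = -6*(-1 - 2) = -6*(-3) = 18)
X(Q) = Q + Q**2 - 2*I*sqrt(2) (X(Q) = (Q**2 + 1*Q) + (-2)**(3/2) = (Q**2 + Q) - 2*I*sqrt(2) = (Q + Q**2) - 2*I*sqrt(2) = Q + Q**2 - 2*I*sqrt(2))
U(v) = sqrt(v)*(342 - 2*I*sqrt(2)) (U(v) = (18 + 18**2 - 2*I*sqrt(2))*sqrt(v) = (18 + 324 - 2*I*sqrt(2))*sqrt(v) = (342 - 2*I*sqrt(2))*sqrt(v) = sqrt(v)*(342 - 2*I*sqrt(2)))
U(-12) - 928 = 2*sqrt(-12)*(171 - I*sqrt(2)) - 928 = 2*(2*I*sqrt(3))*(171 - I*sqrt(2)) - 928 = 4*I*sqrt(3)*(171 - I*sqrt(2)) - 928 = -928 + 4*I*sqrt(3)*(171 - I*sqrt(2))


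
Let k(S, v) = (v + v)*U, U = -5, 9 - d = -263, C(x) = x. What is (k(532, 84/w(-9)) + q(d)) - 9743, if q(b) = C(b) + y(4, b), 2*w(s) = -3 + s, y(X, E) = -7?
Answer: -9338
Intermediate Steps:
w(s) = -3/2 + s/2 (w(s) = (-3 + s)/2 = -3/2 + s/2)
d = 272 (d = 9 - 1*(-263) = 9 + 263 = 272)
k(S, v) = -10*v (k(S, v) = (v + v)*(-5) = (2*v)*(-5) = -10*v)
q(b) = -7 + b (q(b) = b - 7 = -7 + b)
(k(532, 84/w(-9)) + q(d)) - 9743 = (-840/(-3/2 + (1/2)*(-9)) + (-7 + 272)) - 9743 = (-840/(-3/2 - 9/2) + 265) - 9743 = (-840/(-6) + 265) - 9743 = (-840*(-1)/6 + 265) - 9743 = (-10*(-14) + 265) - 9743 = (140 + 265) - 9743 = 405 - 9743 = -9338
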